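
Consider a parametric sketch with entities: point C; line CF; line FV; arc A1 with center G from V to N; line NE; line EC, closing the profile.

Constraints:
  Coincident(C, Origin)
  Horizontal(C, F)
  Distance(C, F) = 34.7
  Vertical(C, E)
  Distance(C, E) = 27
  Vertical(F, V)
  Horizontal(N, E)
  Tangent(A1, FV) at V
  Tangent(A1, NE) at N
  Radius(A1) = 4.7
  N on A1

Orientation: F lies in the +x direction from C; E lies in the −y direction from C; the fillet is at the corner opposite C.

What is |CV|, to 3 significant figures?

41.2

C is at the origin; C and F share the same y with |CF| = 34.7 and F on the +x side, so F = (34.7, 0.00). CE is vertical with |CE| = 27.0 and E on the −y side, so E = (0.00, -27.0). The virtual corner opposite C is at (34.7, -27.0). Tangency of A1 to FV means the radius GV is perpendicular to FV and tangency of A1 to NE means the radius GN is perpendicular to NE, with radius 4.7, so the center G sits 4.7 in from both sides at G = (30.0, -22.3). That places the tangent points at V = (34.7, -22.3) on FV and N = (30.0, -27.0) on NE. Then |CV| = |V − C| = 41.2.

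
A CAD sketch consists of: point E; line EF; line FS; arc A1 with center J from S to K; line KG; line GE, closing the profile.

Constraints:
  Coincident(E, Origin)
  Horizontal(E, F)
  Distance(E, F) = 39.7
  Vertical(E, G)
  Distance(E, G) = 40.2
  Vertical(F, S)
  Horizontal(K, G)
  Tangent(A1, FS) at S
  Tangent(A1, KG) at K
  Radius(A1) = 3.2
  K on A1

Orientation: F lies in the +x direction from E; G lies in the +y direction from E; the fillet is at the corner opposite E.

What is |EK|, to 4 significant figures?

54.30

The virtual corner opposite E is at (39.70, 40.20). The tangent condition forces JS to be normal to FS and since A1 is tangent to KG there, JK ⟂ KG, with radius 3.2, so the center J sits 3.2 in from both sides at J = (36.50, 37.00). That places the tangent points at S = (39.70, 37.00) on FS and K = (36.50, 40.20) on KG. Then |EK| = |K − E| = 54.30.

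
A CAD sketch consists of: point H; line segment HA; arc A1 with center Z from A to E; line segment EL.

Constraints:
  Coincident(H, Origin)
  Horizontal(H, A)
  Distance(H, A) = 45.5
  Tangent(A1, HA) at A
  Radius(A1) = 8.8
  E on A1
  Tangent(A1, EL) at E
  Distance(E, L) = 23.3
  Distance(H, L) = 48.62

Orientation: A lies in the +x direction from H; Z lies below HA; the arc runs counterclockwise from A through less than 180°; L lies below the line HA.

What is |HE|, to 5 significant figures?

37.728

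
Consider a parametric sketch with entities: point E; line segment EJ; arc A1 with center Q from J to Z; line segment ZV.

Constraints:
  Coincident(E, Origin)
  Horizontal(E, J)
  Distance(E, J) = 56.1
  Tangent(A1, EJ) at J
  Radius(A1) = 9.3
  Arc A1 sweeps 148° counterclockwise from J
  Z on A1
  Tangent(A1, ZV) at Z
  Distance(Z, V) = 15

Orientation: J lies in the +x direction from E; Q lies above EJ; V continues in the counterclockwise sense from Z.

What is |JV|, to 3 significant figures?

26.3

E is at the origin; EJ is horizontal with |EJ| = 56.1 and J on the +x side, so J = (56.1, 0.00). A1 meets EJ tangentially, so QJ is at right angles to EJ, so Q = J + (0, 9.3) = (56.1, 9.30). On A1, J sits at bearing -90° from Q; a 148° counterclockwise sweep puts Z at bearing 58°, so Z = Q + 9.3·(cos 58°, sin 58°) = (61.0, 17.2). Since A1 is tangent to ZV there, QZ ⟂ ZV, so ZV runs along (−sin 58°, cos 58°); with |ZV| = 15.0, V = (48.3, 25.1). Then |JV| = |V − J| = 26.3.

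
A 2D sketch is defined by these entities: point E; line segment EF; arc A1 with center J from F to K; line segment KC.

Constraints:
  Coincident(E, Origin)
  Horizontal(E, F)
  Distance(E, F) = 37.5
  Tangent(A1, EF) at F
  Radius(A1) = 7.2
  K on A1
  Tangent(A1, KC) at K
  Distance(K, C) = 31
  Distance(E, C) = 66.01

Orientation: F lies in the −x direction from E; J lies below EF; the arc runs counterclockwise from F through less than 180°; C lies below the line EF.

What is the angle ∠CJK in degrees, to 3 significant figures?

76.9°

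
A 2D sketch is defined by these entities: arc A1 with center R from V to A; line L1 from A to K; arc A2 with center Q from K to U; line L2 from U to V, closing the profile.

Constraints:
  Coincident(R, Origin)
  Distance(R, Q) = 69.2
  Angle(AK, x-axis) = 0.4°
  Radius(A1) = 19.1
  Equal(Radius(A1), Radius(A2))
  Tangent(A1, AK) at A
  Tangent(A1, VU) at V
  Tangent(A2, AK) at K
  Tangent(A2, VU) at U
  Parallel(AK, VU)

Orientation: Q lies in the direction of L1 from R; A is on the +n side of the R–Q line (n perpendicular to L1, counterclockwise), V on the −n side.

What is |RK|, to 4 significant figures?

71.79

Tangency of A1 to both parallel lines with radius 19.1 puts A and V at R ± 19.1·n: A = (-0.1333, 19.10), V = (0.1333, -19.10). Equal radii place K and U the same way about Q: K = Q + 19.1·n = (69.06, 19.58), U = Q − 19.1·n = (69.33, -18.62). Then |RK| = |K − R| = 71.79.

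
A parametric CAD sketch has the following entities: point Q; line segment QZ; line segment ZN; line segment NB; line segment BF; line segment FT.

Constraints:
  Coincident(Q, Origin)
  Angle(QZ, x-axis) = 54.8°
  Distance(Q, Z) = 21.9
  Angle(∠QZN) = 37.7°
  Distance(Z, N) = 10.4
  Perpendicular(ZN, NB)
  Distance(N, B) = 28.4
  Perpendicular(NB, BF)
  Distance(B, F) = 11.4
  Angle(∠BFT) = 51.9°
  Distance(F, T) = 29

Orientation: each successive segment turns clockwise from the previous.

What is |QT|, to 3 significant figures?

7.83

NB is perpendicular to BF, so BF runs at 92.5°; with |BF| = 11.4, F = (-15.8, 17.7). ∠BFT = 51.9° gives FT at -35.6° from the x-axis; with |FT| = 29.0, T = (7.79, 0.774). Then |QT| = |T − Q| = 7.83.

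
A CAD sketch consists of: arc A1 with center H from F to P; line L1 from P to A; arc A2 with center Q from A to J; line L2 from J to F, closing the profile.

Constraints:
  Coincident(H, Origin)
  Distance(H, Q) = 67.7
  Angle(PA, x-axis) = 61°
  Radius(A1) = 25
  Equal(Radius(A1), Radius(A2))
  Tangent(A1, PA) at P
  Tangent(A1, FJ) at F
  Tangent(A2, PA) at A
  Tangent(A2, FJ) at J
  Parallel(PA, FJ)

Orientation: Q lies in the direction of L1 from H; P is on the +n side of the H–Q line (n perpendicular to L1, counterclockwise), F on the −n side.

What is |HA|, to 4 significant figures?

72.17

The slot axis is L1's direction at 61.0°, so u = (cos 61.0°, sin 61.0°) = (0.4848, 0.8746) and n = (−sin 61.0°, cos 61.0°) = (-0.8746, 0.4848). H is at the origin and Q lies 67.7 along u from H, so Q = 67.7·u = (32.82, 59.21). Tangency of A1 to both parallel lines with radius 25.0 puts P and F at H ± 25.0·n: P = (-21.87, 12.12), F = (21.87, -12.12). Equal radii place A and J the same way about Q: A = Q + 25.0·n = (10.96, 71.33), J = Q − 25.0·n = (54.69, 47.09). Then |HA| = |A − H| = 72.17.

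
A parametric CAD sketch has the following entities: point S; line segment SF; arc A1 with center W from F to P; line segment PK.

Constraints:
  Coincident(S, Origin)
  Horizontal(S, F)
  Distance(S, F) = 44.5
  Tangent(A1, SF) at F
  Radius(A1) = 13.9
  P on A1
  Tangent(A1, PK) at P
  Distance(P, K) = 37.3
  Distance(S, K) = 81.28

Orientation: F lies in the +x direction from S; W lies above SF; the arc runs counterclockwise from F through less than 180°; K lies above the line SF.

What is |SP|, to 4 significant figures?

59.10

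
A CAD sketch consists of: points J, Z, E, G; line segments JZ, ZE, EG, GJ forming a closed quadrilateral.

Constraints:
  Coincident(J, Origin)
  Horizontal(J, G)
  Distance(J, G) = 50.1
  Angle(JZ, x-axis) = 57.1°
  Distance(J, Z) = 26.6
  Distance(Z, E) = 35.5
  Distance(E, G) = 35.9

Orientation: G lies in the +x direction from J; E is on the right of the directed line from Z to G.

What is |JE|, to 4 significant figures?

21.20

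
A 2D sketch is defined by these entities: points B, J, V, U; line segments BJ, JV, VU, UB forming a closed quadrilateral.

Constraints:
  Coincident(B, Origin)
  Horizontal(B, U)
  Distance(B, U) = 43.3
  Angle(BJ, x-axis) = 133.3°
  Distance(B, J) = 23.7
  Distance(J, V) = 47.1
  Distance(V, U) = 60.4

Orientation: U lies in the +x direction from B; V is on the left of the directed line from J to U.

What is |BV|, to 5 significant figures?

54.941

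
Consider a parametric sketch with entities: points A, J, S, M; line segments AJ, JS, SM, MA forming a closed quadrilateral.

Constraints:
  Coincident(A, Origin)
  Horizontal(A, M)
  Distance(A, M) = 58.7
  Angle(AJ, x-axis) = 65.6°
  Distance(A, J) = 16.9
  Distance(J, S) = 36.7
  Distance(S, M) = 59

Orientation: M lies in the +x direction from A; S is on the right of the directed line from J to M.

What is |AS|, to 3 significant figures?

21.5

A is at the origin; AM is horizontal with |AM| = 58.7 and M in +x, so M = (58.7, 0). AJ runs at 65.6° with |AJ| = 16.9, so J = (6.98, 15.4). S is determined by |JS| = 36.7 and |SM| = 59.0 together: it lies at the intersection of circle(J, 36.7) and circle(M, 59.0). With |JM| = 54.0, the foot of the radical line on JM is 7.21 from J and the perpendicular offset is √(36.7² − 7.21²) = 36.0. Taking the right-of-JM solution: S = (3.62, -21.2).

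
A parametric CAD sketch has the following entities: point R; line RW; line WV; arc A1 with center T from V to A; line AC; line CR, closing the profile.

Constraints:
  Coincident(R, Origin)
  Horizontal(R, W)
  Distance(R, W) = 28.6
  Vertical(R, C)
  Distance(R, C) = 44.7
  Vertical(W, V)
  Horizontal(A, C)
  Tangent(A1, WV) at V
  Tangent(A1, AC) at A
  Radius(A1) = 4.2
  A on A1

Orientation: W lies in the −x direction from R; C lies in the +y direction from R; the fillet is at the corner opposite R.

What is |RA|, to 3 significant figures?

50.9

R is at the origin; RW is horizontal with |RW| = 28.6 and W on the −x side, so W = (-28.6, 0.00). R and C share the same x with |RC| = 44.7 and C on the +y side, so C = (0.00, 44.7). The virtual corner opposite R is at (-28.6, 44.7). The tangent condition forces TV to be normal to WV and tangency of A1 to AC means the radius TA is perpendicular to AC, with radius 4.2, so the center T sits 4.2 in from both sides at T = (-24.4, 40.5). That places the tangent points at V = (-28.6, 40.5) on WV and A = (-24.4, 44.7) on AC. Then |RA| = |A − R| = 50.9.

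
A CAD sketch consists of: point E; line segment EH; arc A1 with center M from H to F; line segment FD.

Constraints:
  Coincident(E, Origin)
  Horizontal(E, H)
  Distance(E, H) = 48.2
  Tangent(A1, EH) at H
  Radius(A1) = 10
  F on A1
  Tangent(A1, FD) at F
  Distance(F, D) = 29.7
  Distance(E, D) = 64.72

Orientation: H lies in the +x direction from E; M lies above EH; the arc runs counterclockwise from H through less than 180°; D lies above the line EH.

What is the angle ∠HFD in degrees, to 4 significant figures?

127.2°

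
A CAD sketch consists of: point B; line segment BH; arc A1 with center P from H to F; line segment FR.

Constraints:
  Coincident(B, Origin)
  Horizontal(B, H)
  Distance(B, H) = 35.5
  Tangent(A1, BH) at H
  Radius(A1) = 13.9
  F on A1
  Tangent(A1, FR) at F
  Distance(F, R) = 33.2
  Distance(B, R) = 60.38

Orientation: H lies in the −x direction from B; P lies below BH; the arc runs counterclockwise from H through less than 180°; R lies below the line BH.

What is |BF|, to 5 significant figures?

52.004

B is at the origin; BH is horizontal with |BH| = 35.5 and H on the −x side, so H = (-35.500, 0.0000). The tangent condition forces PH to be normal to BH, so P = H + (0, -13.9) = (-35.500, -13.900). Since PF ⟂ FR (tangency), |PR| = √(13.9² + 33.2²) = 35.992 regardless of where F sits on A1. So R lies on both circle(B, 60.38) and circle(P, 35.992); the below-BH intersection is R = (-34.050, -49.863). F is the foot of the tangent from R: F = (-48.095, -19.780).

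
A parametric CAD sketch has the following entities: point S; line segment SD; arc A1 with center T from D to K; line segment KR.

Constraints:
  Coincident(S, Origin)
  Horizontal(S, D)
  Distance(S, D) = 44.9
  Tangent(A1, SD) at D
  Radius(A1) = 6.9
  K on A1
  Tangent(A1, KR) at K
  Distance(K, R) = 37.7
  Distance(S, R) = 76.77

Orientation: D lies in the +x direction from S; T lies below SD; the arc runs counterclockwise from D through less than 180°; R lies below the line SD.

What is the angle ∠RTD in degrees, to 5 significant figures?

146.04°

Checks: |TD| = 6.900 ✓; |TK| = 6.900 ✓; ∠(TK, KR) = 90.00° ✓; |KR| = 37.70 ✓; |SR| = 76.77 ✓.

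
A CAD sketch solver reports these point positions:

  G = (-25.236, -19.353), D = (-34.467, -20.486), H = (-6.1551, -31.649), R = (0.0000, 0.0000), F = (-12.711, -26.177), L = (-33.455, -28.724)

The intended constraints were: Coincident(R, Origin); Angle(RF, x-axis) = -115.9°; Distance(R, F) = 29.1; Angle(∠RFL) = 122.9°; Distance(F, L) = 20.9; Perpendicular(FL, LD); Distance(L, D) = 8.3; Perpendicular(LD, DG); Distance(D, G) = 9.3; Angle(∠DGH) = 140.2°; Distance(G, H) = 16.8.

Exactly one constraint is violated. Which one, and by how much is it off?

Distance(G, H) = 16.8 — off by 5.90.

R = (0.00, 0.00) ✓; RF at -115.9° ✓; |RF| = 29.10 ✓; ∠RFL = 122.9° ✓; |FL| = 20.90 ✓; ∠(FL, LD) = 90.00° ✓; |LD| = 8.300 ✓; ∠(LD, DG) = 90.01° ✓; |DG| = 9.300 ✓; ∠DGH = 140.2° ✓; |GH| = 22.70 ✗.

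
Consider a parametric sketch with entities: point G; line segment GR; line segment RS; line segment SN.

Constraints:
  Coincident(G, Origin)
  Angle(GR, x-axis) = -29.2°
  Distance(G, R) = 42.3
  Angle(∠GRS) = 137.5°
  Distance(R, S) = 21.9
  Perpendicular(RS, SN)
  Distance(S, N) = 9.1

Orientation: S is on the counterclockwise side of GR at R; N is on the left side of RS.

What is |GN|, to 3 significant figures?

56.5

∠GRS = 137.5°, so RS runs at -29.2° + (180° − 137.5°) = 13.3° from the x-axis; with |RS| = 21.9, S = R + 21.9·(cos 13.3°, sin 13.3°) = (58.2, -15.6). RS ⟂ SN; with |SN| = 9.1 on the left of RS, N = S + 9.1·(-0.230, 0.973) = (56.1, -6.74). Then |GN| = |N − G| = 56.5.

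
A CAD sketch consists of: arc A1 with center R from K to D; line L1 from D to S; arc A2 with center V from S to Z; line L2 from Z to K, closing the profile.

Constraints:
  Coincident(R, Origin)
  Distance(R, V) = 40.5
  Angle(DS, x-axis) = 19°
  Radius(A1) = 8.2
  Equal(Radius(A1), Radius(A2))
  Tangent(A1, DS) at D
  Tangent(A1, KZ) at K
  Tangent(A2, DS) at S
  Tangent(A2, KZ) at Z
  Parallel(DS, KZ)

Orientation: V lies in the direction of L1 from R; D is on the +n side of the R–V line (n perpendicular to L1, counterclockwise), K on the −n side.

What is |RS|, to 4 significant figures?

41.32

The slot axis is L1's direction at 19.0°, so u = (cos 19.0°, sin 19.0°) = (0.9455, 0.3256) and n = (−sin 19.0°, cos 19.0°) = (-0.3256, 0.9455). R is at the origin and V lies 40.5 along u from R, so V = 40.5·u = (38.29, 13.19). Tangency of A1 to both parallel lines with radius 8.2 puts D and K at R ± 8.2·n: D = (-2.670, 7.753), K = (2.670, -7.753). Equal radii place S and Z the same way about V: S = V + 8.2·n = (35.62, 20.94), Z = V − 8.2·n = (40.96, 5.432). Then |RS| = |S − R| = 41.32.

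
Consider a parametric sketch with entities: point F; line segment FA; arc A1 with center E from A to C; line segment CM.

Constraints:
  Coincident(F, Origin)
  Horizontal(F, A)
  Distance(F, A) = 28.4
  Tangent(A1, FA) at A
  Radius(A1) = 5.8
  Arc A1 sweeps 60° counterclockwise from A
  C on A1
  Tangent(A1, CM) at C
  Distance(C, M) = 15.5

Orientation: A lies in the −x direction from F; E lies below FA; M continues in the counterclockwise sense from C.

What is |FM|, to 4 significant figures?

44.29

On A1, A sits at bearing 90° from E; a 60° counterclockwise sweep puts C at bearing 150°, so C = E + 5.8·(cos 150°, sin 150°) = (-33.42, -2.900). Since A1 is tangent to CM there, EC ⟂ CM, so CM runs along (−sin 150°, cos 150°); with |CM| = 15.5, M = (-41.17, -16.32). Then |FM| = |M − F| = 44.29.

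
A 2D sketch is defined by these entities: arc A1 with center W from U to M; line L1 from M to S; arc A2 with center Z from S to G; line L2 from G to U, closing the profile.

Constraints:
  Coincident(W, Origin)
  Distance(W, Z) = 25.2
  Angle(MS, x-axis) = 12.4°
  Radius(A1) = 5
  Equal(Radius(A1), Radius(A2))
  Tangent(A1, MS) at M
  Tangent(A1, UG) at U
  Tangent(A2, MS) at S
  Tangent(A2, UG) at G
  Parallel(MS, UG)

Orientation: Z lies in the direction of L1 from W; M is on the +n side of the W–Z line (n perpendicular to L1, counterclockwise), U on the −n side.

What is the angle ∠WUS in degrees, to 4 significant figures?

68.36°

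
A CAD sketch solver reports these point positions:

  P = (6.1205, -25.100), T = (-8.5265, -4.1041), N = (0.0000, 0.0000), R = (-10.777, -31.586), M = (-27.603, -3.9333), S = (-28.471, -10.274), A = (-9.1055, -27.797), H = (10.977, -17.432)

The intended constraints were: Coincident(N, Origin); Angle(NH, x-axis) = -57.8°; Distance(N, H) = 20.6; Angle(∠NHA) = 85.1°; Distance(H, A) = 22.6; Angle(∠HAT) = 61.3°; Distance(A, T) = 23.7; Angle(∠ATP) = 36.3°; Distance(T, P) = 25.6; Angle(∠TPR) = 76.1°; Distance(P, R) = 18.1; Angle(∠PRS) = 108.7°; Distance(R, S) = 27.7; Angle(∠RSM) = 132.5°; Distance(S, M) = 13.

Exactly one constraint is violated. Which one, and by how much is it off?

Distance(S, M) = 13 — off by 6.60.

N = (0.00, 0.00) ✓; NH at -57.80° ✓; |NH| = 20.60 ✓; ∠NHA = 85.10° ✓; |HA| = 22.60 ✓; ∠HAT = 61.30° ✓; |AT| = 23.70 ✓; ∠ATP = 36.30° ✓; |TP| = 25.60 ✓; ∠TPR = 76.10° ✓; |PR| = 18.10 ✓; ∠PRS = 108.7° ✓; |RS| = 27.70 ✓; ∠RSM = 132.5° ✓; |SM| = 6.400 ✗.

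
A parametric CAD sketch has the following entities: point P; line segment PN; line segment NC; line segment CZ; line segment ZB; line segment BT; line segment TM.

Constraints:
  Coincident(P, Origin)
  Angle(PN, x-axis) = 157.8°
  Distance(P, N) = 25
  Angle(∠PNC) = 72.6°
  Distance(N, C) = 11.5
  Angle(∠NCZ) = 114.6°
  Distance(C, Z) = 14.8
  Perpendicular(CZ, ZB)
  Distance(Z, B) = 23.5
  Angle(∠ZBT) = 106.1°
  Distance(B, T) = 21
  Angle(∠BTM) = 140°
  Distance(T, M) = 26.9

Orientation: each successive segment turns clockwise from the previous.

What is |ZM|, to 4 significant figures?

48.41

P is at the origin; PN runs at 157.8° with length 25.0, so N = (-23.15, 9.446). ∠PNC = 72.6° gives NC at 50.40° from the x-axis; with |NC| = 11.5, C = (-15.82, 18.31). ∠NCZ = 114.6° gives CZ at -15.00° from the x-axis; with |CZ| = 14.8, Z = (-1.521, 14.48). CZ is perpendicular to ZB, so ZB runs at -105.0°; with |ZB| = 23.5, B = (-7.603, -8.223). ∠ZBT = 106.1° gives BT at -178.9° from the x-axis; with |BT| = 21.0, T = (-28.60, -8.626). ∠BTM = 140.0° gives TM at 141.1° from the x-axis; with |TM| = 26.9, M = (-49.53, 8.266). Then |ZM| = |M − Z| = 48.41.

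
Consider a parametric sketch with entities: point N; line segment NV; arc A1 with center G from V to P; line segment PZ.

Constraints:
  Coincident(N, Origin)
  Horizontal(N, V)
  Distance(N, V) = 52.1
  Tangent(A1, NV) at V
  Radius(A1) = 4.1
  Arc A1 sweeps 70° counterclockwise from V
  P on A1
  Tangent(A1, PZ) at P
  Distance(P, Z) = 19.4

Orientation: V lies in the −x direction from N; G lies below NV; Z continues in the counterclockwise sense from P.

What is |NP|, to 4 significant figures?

56.02

N is at the origin; N and V share the same y with |NV| = 52.1 and V on the −x side, so V = (-52.10, 0.000). Tangency of A1 to NV means the radius GV is perpendicular to NV, so G = V + (0, -4.1) = (-52.10, -4.100). On A1, V sits at bearing 90° from G; a 70° counterclockwise sweep puts P at bearing 160°, so P = G + 4.1·(cos 160°, sin 160°) = (-55.95, -2.698). Then |NP| = |P − N| = 56.02.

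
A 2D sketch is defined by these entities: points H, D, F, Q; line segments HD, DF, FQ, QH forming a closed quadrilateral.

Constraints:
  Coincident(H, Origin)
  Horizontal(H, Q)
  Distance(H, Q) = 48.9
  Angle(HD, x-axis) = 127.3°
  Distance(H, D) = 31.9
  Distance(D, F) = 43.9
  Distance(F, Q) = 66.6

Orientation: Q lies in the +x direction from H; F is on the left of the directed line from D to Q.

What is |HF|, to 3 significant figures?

57.1

H is at the origin; H and Q share the same y with |HQ| = 48.9 and Q in +x, so Q = (48.9, 0). HD runs at 127.3° with |HD| = 31.9, so D = (-19.3, 25.4). F is determined by |DF| = 43.9 and |FQ| = 66.6 together: it lies at the intersection of circle(D, 43.9) and circle(Q, 66.6). With |DQ| = 72.8, the foot of the radical line on DQ is 19.2 from D and the perpendicular offset is √(43.9² − 19.2²) = 39.5. Taking the left-of-DQ solution: F = (12.4, 55.7).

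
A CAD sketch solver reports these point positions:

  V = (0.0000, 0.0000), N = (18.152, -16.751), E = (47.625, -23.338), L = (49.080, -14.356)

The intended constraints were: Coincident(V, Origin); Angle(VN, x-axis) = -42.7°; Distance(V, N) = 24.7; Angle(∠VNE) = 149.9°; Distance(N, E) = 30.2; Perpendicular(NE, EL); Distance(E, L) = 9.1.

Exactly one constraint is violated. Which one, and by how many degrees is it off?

Perpendicular(NE, EL) — off by 3.40°.

V = (0.00, 0.00) ✓; VN at -42.70° ✓; |VN| = 24.70 ✓; ∠VNE = 149.9° ✓; |NE| = 30.20 ✓; ∠(NE, EL) = 93.40° ✗; |EL| = 9.099 ✓.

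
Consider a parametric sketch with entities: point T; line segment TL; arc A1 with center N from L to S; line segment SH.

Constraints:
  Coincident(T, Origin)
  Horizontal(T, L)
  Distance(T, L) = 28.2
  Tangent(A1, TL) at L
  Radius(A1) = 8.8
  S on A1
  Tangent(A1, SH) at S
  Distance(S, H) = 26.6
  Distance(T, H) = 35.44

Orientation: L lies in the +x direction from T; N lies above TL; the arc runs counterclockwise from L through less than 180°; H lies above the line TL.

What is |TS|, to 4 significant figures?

37.27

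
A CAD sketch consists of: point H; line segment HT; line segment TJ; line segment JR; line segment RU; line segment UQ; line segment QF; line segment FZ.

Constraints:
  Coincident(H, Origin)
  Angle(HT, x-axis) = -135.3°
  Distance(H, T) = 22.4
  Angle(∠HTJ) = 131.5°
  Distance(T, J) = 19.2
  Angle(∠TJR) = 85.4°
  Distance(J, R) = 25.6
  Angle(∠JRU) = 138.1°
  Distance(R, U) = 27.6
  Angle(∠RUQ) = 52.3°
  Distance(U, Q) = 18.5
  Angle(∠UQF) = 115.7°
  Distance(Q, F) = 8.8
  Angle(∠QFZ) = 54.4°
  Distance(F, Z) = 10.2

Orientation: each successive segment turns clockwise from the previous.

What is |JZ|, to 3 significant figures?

36.0

H is at the origin; HT runs at -135.3° with length 22.4, so T = (-15.9, -15.8). ∠HTJ = 131.5° gives TJ at 176° from the x-axis; with |TJ| = 19.2, J = (-35.1, -14.5). ∠TJR = 85.4° gives JR at 81.6° from the x-axis; with |JR| = 25.6, R = (-31.3, 10.8). ∠JRU = 138.1° gives RU at 39.7° from the x-axis; with |RU| = 27.6, U = (-10.1, 28.5). ∠RUQ = 52.3° gives UQ at -88.0° from the x-axis; with |UQ| = 18.5, Q = (-9.46, 9.98). ∠UQF = 115.7° gives QF at -152° from the x-axis; with |QF| = 8.8, F = (-17.3, 5.89). ∠QFZ = 54.4° gives FZ at 82.1° from the x-axis; with |FZ| = 10.2, Z = (-15.8, 16.0). Then |JZ| = |Z − J| = 36.0.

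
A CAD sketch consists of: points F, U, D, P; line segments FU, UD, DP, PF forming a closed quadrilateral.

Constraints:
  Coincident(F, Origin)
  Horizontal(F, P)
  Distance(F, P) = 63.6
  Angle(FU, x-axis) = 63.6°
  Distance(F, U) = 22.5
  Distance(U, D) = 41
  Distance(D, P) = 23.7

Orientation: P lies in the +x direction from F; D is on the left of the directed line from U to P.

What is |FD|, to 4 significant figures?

54.81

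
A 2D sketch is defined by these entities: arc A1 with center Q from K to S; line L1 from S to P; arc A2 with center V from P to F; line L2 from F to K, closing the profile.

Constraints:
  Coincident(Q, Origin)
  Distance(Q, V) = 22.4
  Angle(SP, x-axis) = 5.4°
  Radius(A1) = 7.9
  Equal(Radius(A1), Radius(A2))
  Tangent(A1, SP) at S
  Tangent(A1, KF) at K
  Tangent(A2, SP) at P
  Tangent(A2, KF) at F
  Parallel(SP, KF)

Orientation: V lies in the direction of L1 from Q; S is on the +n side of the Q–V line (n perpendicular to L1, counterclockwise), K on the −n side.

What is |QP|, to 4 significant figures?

23.75

The slot axis is L1's direction at 5.4°, so u = (cos 5.4°, sin 5.4°) = (0.9956, 0.09411) and n = (−sin 5.4°, cos 5.4°) = (-0.09411, 0.9956). Q is at the origin and V lies 22.4 along u from Q, so V = 22.4·u = (22.30, 2.108). Tangency of A1 to both parallel lines with radius 7.9 puts S and K at Q ± 7.9·n: S = (-0.7435, 7.865), K = (0.7435, -7.865). Equal radii place P and F the same way about V: P = V + 7.9·n = (21.56, 9.973), F = V − 7.9·n = (23.04, -5.757). Then |QP| = |P − Q| = 23.75.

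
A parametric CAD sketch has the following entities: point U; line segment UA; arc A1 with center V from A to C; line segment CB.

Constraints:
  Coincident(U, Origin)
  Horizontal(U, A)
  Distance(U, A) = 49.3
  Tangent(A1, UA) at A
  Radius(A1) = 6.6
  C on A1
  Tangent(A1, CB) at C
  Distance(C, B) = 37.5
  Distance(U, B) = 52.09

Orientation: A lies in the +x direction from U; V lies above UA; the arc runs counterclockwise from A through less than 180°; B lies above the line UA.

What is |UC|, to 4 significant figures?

55.62

Checks: U = (0.00, 0.00) ✓; |VC| = 6.600 ✓; ∠(VC, CB) = 90.00° ✓; |CB| = 37.50 ✓; |UB| = 52.09 ✓.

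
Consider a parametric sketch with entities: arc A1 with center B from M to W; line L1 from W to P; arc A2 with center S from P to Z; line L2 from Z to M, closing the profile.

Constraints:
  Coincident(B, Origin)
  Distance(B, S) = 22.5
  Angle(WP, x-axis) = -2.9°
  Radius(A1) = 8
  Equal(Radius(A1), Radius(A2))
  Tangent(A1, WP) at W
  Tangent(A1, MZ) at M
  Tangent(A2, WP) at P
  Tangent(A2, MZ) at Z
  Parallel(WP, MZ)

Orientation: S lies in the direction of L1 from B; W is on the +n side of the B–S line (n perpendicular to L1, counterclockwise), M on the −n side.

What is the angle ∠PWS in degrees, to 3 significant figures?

19.6°

The slot axis is L1's direction at -2.9°, so u = (cos -2.9°, sin -2.9°) = (0.999, -0.0506) and n = (−sin -2.9°, cos -2.9°) = (0.0506, 0.999). B is at the origin and S lies 22.5 along u from B, so S = 22.5·u = (22.5, -1.14). Tangency of A1 to both parallel lines with radius 8.0 puts W and M at B ± 8.0·n: W = (0.405, 7.99), M = (-0.405, -7.99). Equal radii place P and Z the same way about S: P = S + 8.0·n = (22.9, 6.85), Z = S − 8.0·n = (22.1, -9.13). Then cos ∠PWS = WP·WS / (|WP||WS|), giving 19.6°.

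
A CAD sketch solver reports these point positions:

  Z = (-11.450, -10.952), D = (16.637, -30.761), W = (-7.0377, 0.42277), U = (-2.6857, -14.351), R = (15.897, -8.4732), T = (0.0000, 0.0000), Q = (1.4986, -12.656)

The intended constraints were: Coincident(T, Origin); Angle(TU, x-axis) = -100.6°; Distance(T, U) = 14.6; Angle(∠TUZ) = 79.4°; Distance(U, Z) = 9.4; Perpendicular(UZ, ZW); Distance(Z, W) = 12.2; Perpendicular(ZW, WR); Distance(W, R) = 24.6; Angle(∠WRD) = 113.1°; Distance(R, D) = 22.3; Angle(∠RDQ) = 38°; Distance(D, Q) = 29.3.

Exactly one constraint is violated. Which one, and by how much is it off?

Distance(D, Q) = 29.3 — off by 5.70.

T = (0.00, 0.00) ✓; TU at -100.6° ✓; |TU| = 14.60 ✓; ∠TUZ = 79.40° ✓; |UZ| = 9.400 ✓; ∠(UZ, ZW) = 90.00° ✓; |ZW| = 12.20 ✓; ∠(ZW, WR) = 90.00° ✓; |WR| = 24.60 ✓; ∠WRD = 113.1° ✓; |RD| = 22.30 ✓; ∠RDQ = 38.00° ✓; |DQ| = 23.60 ✗.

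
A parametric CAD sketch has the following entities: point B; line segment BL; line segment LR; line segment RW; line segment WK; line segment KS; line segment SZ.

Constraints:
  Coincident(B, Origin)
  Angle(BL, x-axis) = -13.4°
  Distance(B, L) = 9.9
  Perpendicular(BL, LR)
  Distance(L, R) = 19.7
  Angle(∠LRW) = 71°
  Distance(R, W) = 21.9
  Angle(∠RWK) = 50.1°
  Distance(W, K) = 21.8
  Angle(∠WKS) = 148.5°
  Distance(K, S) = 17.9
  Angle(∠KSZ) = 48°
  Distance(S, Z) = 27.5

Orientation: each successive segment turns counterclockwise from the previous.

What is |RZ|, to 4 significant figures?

3.373

B is at the origin; BL runs at -13.4° with length 9.9, so L = (9.630, -2.294). BL is perpendicular to LR, so LR runs at 76.60°; with |LR| = 19.7, R = (14.20, 16.87). ∠LRW = 71.0° gives RW at -174.4° from the x-axis; with |RW| = 21.9, W = (-7.600, 14.73). ∠RWK = 50.1° gives WK at -44.50° from the x-axis; with |WK| = 21.8, K = (7.949, -0.5475). ∠WKS = 148.5° gives KS at -13.00° from the x-axis; with |KS| = 17.9, S = (25.39, -4.574). ∠KSZ = 48.0° gives SZ at 119.0° from the x-axis; with |SZ| = 27.5, Z = (12.06, 19.48). Then |RZ| = |Z − R| = 3.373.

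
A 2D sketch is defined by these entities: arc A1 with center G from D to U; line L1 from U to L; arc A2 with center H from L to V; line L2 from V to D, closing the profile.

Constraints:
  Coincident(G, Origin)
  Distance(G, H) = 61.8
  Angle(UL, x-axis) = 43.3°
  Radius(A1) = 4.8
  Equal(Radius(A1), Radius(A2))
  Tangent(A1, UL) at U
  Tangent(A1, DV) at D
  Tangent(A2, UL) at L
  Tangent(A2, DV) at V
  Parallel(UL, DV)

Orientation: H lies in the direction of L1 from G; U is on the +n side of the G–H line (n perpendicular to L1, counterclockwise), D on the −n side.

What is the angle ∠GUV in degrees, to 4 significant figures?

81.17°

The slot axis is L1's direction at 43.3°, so u = (cos 43.3°, sin 43.3°) = (0.7278, 0.6858) and n = (−sin 43.3°, cos 43.3°) = (-0.6858, 0.7278). G is at the origin and H lies 61.8 along u from G, so H = 61.8·u = (44.98, 42.38). Tangency of A1 to both parallel lines with radius 4.8 puts U and D at G ± 4.8·n: U = (-3.292, 3.493), D = (3.292, -3.493). Equal radii place L and V the same way about H: L = H + 4.8·n = (41.68, 45.88), V = H − 4.8·n = (48.27, 38.89). Then cos ∠GUV = UG·UV / (|UG||UV|), giving 81.17°.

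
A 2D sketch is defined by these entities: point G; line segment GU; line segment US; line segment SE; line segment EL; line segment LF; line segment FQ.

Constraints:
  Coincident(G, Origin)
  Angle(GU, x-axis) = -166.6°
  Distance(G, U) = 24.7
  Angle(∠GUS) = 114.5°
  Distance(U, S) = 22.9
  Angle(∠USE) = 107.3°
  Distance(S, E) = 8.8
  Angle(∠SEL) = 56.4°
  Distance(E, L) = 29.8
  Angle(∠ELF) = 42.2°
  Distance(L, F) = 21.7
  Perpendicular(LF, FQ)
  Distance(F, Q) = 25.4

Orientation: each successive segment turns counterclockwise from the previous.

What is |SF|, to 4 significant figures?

11.44

∠SEL = 56.4° gives EL at 95.20° from the x-axis; with |EL| = 29.8, L = (-23.40, -2.704). ∠ELF = 42.2° gives LF at -127.0° from the x-axis; with |LF| = 21.7, F = (-36.46, -20.03). Then |SF| = |F − S| = 11.44.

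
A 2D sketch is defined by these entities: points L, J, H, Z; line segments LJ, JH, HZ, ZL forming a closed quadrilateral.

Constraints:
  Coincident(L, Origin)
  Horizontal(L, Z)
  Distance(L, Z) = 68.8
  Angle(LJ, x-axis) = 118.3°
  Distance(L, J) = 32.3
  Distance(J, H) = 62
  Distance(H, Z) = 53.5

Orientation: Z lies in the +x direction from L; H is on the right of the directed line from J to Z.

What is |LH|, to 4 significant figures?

30.15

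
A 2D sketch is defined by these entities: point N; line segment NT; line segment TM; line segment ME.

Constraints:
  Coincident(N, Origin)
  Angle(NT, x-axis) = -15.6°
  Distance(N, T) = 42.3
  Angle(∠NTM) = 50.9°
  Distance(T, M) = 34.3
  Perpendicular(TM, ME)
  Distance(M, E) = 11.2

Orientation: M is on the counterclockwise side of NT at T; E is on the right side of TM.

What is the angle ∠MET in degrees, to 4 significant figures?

71.92°

N is at the origin; NT runs at -15.6° with length 42.3, so T = 42.3·(cos -15.6°, sin -15.6°) = (40.74, -11.38). ∠NTM = 50.9°, so TM runs at -15.6° + (180° − 50.9°) = 113.5° from the x-axis; with |TM| = 34.3, M = T + 34.3·(cos 113.5°, sin 113.5°) = (27.06, 20.08). TM is perpendicular to ME; with |ME| = 11.2 on the right of TM, E = M + 11.2·(0.9171, 0.3987) = (37.34, 24.55). Then cos ∠MET = EM·ET / (|EM||ET|), giving 71.92°.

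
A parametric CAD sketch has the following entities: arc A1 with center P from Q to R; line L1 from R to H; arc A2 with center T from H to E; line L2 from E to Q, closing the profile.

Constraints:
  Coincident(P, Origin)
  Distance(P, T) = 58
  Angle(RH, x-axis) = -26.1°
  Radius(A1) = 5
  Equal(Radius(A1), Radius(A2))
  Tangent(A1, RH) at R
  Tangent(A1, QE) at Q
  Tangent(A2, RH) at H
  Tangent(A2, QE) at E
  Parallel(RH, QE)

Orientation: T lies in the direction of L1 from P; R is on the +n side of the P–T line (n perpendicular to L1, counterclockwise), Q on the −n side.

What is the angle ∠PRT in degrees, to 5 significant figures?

85.073°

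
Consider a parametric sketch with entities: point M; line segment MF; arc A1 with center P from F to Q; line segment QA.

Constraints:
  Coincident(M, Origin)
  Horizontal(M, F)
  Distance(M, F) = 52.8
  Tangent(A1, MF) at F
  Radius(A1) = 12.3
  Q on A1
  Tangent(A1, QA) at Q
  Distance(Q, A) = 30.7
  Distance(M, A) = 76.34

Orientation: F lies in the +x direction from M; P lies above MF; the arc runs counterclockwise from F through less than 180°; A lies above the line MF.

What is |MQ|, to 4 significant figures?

66.41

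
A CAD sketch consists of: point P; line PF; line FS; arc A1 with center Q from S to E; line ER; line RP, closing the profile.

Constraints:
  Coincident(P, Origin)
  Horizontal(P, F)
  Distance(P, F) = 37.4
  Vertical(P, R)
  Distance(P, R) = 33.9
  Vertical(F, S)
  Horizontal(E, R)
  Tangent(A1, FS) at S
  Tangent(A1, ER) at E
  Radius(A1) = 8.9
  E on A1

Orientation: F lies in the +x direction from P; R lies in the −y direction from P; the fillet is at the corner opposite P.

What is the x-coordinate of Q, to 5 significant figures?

28.500

PR is vertical with |PR| = 33.9 and R on the −y side, so R = (0.0000, -33.900). The virtual corner opposite P is at (37.400, -33.900). Tangency of A1 to FS means the radius QS is perpendicular to FS and A1 meets ER tangentially, so QE is at right angles to ER, with radius 8.9, so the center Q sits 8.9 in from both sides at Q = (28.500, -25.000). So Q.x = 28.500.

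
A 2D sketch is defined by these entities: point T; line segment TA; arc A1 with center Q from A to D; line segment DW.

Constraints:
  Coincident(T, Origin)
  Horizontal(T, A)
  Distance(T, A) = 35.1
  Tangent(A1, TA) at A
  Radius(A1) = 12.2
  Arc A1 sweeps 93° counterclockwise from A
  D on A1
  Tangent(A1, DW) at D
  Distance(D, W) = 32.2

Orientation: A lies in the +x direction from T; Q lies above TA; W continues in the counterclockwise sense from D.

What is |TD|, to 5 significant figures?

48.995

T is at the origin; TA is horizontal with |TA| = 35.1 and A on the +x side, so A = (35.100, 0.0000). A1 meets TA tangentially, so QA is at right angles to TA, so Q = A + (0, 12.2) = (35.100, 12.200). On A1, A sits at bearing -90° from Q; a 93° counterclockwise sweep puts D at bearing 3°, so D = Q + 12.2·(cos 3°, sin 3°) = (47.283, 12.838). Then |TD| = |D − T| = 48.995.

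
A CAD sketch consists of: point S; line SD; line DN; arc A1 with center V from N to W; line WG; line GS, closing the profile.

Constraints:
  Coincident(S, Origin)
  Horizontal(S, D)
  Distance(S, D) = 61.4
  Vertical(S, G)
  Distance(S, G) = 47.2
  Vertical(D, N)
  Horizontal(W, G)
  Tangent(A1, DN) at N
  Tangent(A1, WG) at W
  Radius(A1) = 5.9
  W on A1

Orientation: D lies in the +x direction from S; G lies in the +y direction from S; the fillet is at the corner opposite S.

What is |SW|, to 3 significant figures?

72.9

S is at the origin; SD is horizontal with |SD| = 61.4 and D on the +x side, so D = (61.4, 0.00). S and G share the same x with |SG| = 47.2 and G on the +y side, so G = (0.00, 47.2). The virtual corner opposite S is at (61.4, 47.2). The tangent condition forces VN to be normal to DN and tangency of A1 to WG means the radius VW is perpendicular to WG, with radius 5.9, so the center V sits 5.9 in from both sides at V = (55.5, 41.3). That places the tangent points at N = (61.4, 41.3) on DN and W = (55.5, 47.2) on WG. Then |SW| = |W − S| = 72.9.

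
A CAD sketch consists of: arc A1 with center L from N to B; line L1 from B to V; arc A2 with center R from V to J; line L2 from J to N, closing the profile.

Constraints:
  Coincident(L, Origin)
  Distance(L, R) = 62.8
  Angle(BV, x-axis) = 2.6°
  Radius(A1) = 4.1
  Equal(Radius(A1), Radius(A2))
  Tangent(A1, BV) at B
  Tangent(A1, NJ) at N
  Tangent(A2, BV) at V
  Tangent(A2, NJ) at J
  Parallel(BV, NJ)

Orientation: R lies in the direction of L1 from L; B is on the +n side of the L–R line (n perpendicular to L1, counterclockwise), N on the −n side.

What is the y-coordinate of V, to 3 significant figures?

6.94

Tangency of A1 to both parallel lines with radius 4.1 puts B and N at L ± 4.1·n: B = (-0.186, 4.10), N = (0.186, -4.10). Equal radii place V and J the same way about R: V = R + 4.1·n = (62.5, 6.94), J = R − 4.1·n = (62.9, -1.25). So V.y = 6.94.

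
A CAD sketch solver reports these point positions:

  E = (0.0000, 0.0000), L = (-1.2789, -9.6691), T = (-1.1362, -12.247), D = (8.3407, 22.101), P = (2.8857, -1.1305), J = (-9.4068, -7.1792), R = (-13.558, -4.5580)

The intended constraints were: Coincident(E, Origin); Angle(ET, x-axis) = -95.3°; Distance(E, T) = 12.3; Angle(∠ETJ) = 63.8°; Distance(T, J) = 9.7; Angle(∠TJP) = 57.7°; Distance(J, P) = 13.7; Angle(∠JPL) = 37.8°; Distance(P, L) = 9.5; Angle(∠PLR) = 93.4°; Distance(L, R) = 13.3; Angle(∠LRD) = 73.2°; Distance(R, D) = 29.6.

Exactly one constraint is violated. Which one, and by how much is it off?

Distance(R, D) = 29.6 — off by 4.90.

E = (0.00, 0.00) ✓; ET at -95.30° ✓; |ET| = 12.30 ✓; ∠ETJ = 63.80° ✓; |TJ| = 9.700 ✓; ∠TJP = 57.70° ✓; |JP| = 13.70 ✓; ∠JPL = 37.80° ✓; |PL| = 9.500 ✓; ∠PLR = 93.40° ✓; |LR| = 13.30 ✓; ∠LRD = 73.20° ✓; |RD| = 34.50 ✗.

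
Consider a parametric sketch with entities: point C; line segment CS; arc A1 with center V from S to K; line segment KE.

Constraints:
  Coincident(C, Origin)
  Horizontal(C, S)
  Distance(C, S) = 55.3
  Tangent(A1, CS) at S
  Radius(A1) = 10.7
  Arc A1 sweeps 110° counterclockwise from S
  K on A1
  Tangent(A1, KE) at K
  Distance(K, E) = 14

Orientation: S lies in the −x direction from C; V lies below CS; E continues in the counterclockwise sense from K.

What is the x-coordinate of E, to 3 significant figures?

-60.6

On A1, S sits at bearing 90° from V; a 110° counterclockwise sweep puts K at bearing 200°, so K = V + 10.7·(cos 200°, sin 200°) = (-65.4, -14.4). A1 meets KE tangentially, so VK is at right angles to KE, so KE runs along (−sin 200°, cos 200°); with |KE| = 14.0, E = (-60.6, -27.5). So E.x = -60.6.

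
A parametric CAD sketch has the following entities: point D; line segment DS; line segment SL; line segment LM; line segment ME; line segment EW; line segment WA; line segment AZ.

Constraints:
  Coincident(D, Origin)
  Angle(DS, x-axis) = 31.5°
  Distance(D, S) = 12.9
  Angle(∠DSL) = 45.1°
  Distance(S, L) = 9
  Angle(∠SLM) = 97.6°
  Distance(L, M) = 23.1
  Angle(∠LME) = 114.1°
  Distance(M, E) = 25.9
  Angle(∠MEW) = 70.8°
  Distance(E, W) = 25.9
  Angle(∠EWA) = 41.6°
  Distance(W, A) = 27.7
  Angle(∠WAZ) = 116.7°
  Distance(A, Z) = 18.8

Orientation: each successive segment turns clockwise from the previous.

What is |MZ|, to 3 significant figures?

24.5

D is at the origin; DS runs at 31.5° with length 12.9, so S = (11.0, 6.74). ∠DSL = 45.1° gives SL at -103° from the x-axis; with |SL| = 9.0, L = (8.91, -2.01). ∠SLM = 97.6° gives LM at 174° from the x-axis; with |LM| = 23.1, M = (-14.1, 0.320). ∠LME = 114.1° gives ME at 108° from the x-axis; with |ME| = 25.9, E = (-22.2, 24.9). ∠MEW = 70.8° gives EW at -0.900° from the x-axis; with |EW| = 25.9, W = (3.70, 24.5). ∠EWA = 41.6° gives WA at -139° from the x-axis; with |WA| = 27.7, A = (-17.3, 6.44). ∠WAZ = 116.7° gives AZ at 157° from the x-axis; with |AZ| = 18.8, Z = (-34.7, 13.7). Then |MZ| = |Z − M| = 24.5.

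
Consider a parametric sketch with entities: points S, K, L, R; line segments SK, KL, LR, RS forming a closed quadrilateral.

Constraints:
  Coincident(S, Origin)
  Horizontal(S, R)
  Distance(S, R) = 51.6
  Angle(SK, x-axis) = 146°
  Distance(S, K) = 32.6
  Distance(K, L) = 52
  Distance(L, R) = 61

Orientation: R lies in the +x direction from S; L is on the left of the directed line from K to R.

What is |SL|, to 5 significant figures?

51.078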